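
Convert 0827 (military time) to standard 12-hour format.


8:27 AM

Hour: 8
8 < 12 → AM


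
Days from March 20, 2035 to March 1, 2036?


347 days

From March 20, 2035 to March 1, 2036
Rest of March 2035: 31 - 20 = 11
Full months: April 30, May 31, June 30, July 31, August 31, September 30, October 31, November 30, December 31, January 31, February 2036 29
Days into March 2036: 1
Total = 11 + 30 + 31 + 30 + 31 + 31 + 30 + 31 + 30 + 31 + 31 + 29 + 1 = 347 days


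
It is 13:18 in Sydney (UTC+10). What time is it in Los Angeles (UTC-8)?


Time difference = UTC-8 - UTC+10 = -18 hours
New hour = (13 -18) mod 24
= -5 mod 24 = 19
Minutes unchanged → 19:18; -5 < 0 → previous day

19:18 (previous day)


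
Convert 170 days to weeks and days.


24 weeks 2 days

Weeks: 170 ÷ 7 = 24 remainder 2


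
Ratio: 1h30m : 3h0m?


1:2 (0.50)

Duration 1: 90 minutes
Duration 2: 180 minutes
Ratio = 90:180
GCD = 90
Simplified = 1:2
As a decimal: 1/2 = 0.50


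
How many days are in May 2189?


Month: May (month 5)
May has 31 days

31 days


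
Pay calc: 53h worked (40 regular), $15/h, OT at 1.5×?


Regular: 40h × $15 = $600.00
Overtime: 53 - 40 = 13h
OT pay: 13h × $15 × 1.5 = $292.50
Total = $600.00 + $292.50 = $892.50

$892.50


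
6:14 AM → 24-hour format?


06:14

Input: 6:14 AM
AM hour stays: 6


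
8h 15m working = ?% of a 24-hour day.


34.4%

Time: 495 minutes
Day: 1440 minutes
Percentage = (495/1440) × 100 ≈ 34.4%


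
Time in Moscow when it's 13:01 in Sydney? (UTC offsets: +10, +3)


Time difference = UTC+3 - UTC+10 = -7 hours
New hour = (13 -7) mod 24
= 6 mod 24 = 6
Minutes unchanged → 06:01

06:01


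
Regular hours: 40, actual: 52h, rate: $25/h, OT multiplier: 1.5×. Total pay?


$1450.00

Regular: 40h × $25 = $1000.00
Overtime: 52 - 40 = 12h
OT pay: 12h × $25 × 1.5 = $450.00
Total = $1000.00 + $450.00 = $1450.00


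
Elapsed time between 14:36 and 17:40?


End time in minutes: 17×60 + 40 = 1060
Start time in minutes: 14×60 + 36 = 876
Difference = 1060 - 876 = 184 minutes
= 3 hours 4 minutes

3h 4m


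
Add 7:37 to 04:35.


12:12

Start: 275 minutes from midnight
Add: 457 minutes
Total: 732 minutes
Hours: 732 ÷ 60 = 12 remainder 12


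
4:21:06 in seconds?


Hours: 4 × 3600 = 14400
Minutes: 21 × 60 = 1260
Seconds: 6
Total = 14400 + 1260 + 6 = 15666

15666 seconds


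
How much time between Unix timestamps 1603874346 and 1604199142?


324796 seconds (90.2 hours / 3.76 days)

Difference = 1604199142 - 1603874346 = 324796 seconds
In hours: 324796 / 3600 ≈ 90.2
In days: 324796 / 86400 ≈ 3.76


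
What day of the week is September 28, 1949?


Wednesday

Zeller's congruence:
q=28, m=9, k=49, j=19
h = (28 + ⌊13×10/5⌋ + 49 + ⌊49/4⌋ + ⌊19/4⌋ - 2×19) mod 7
= (28 + 26 + 49 + 12 + 4 - 38) mod 7
= 81 mod 7 = 4
h=4 → Wednesday


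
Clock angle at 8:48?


Hour hand = 8×30 + 48×0.5 = 264.0°
Minute hand = 48×6 = 288°
Difference = |264.0 - 288| = 24.0°

24.0°


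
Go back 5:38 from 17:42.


Start: 1062 minutes from midnight
Subtract: 338 minutes
Remaining: 1062 - 338 = 724
Hours: 12, Minutes: 4

12:04


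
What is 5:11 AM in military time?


05:11

Input: 5:11 AM
AM hour stays: 5


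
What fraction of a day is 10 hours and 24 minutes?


0.4333 (43.33%)

Total minutes: 10×60 + 24 = 624
Day = 24×60 = 1440 minutes
Fraction = 624/1440 ≈ 0.4333
As a percentage: 624/1440 × 100 ≈ 43.33%


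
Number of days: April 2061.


30 days

Month: April (month 4)
April has 30 days


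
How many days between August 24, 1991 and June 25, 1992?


From August 24, 1991 to June 25, 1992
Rest of August 1991: 31 - 24 = 7
Full months: September 30, October 31, November 30, December 31, January 31, February 1992 29, March 31, April 30, May 31
Days into June 1992: 25
Total = 7 + 30 + 31 + 30 + 31 + 31 + 29 + 31 + 30 + 31 + 25 = 306 days

306 days


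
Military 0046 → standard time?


Hour: 0
0 → 12 AM (midnight)

12:46 AM


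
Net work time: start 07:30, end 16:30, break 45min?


8h 15m (495 minutes)

Total time = (16×60+30) - (7×60+30)
= 990 - 450 = 540 min
Minus break: 540 - 45 = 495 min
= 8h 15m


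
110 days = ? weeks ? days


15 weeks 5 days

Weeks: 110 ÷ 7 = 15 remainder 5


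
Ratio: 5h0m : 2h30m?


Duration 1: 300 minutes
Duration 2: 150 minutes
Ratio = 300:150
GCD = 150
Simplified = 2:1
As a decimal: 2/1 = 2.00

2:1 (2.00)


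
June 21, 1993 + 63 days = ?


Start: June 21, 1993
Add 63 days
June 21 → July 1: 30 - 21 + 1 = 10 days (63 - 10 = 53 left)
July 1 → August 1: 31 - 1 + 1 = 31 days (53 - 31 = 22 left)
August 1 + 22 = August 23, 1993

August 23, 1993


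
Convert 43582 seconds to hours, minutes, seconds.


12h 6m 22s

Hours: 43582 ÷ 3600 = 12 remainder 382
Minutes: 382 ÷ 60 = 6 remainder 22
Seconds: 22


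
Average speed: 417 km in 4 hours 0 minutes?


104.3 km/h

Distance: 417 km
Time: 4 hours
Speed = 417 / 4 ≈ 104.3 km/h


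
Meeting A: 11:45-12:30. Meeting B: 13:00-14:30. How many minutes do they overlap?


Meeting A: 705-750 (in minutes from midnight)
Meeting B: 780-870
Overlap start = max(705, 780) = 780
Overlap end = min(750, 870) = 750
Overlap = max(0, 750 - 780) = 0 min

0 minutes


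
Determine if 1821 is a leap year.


No

Rules: divisible by 4 AND (not by 100 OR by 400)
1821 ÷ 4 = 455 remainder 1 → not divisible by 4
Not divisible by 4 → not a leap year


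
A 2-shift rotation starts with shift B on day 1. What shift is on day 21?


Shifts: A, B
Start: B (index 1)
Day 21: (1 + 21 - 1) mod 2
= 21 mod 2
= 1
Index 1 → shift B

Shift B


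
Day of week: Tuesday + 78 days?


Start: Tuesday (index 1)
(1 + 78) mod 7
= 79 mod 7
= 2
Index 2 → Wednesday

Wednesday


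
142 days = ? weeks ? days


Weeks: 142 ÷ 7 = 20 remainder 2

20 weeks 2 days


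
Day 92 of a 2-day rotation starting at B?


Shift A

Shifts: A, B
Start: B (index 1)
Day 92: (1 + 92 - 1) mod 2
= 92 mod 2
= 0
Index 0 → shift A


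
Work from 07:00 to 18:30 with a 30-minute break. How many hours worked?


11h 0m (660 minutes)

Total time = (18×60+30) - (7×60+0)
= 1110 - 420 = 690 min
Minus break: 690 - 30 = 660 min
= 11h 0m


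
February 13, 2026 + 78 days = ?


Start: February 13, 2026
Add 78 days
February 13 → March 1: 28 - 13 + 1 = 16 days (78 - 16 = 62 left)
March 1 → April 1: 31 - 1 + 1 = 31 days (62 - 31 = 31 left)
April 1 → May 1: 30 - 1 + 1 = 30 days (31 - 30 = 1 left)
May 1 + 1 = May 2, 2026

May 2, 2026


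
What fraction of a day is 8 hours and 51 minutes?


Total minutes: 8×60 + 51 = 531
Day = 24×60 = 1440 minutes
Fraction = 531/1440 ≈ 0.3688
As a percentage: 531/1440 × 100 ≈ 36.88%

0.3688 (36.88%)


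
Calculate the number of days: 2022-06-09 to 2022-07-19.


40 days

From June 9, 2022 to July 19, 2022
Rest of June 2022: 30 - 9 = 21
Days into July 2022: 19
Total = 21 + 19 = 40 days


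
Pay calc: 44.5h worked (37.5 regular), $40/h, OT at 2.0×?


$2060.00

Regular: 37.5h × $40 = $1500.00
Overtime: 44.5 - 37.5 = 7.0h
OT pay: 7.0h × $40 × 2.0 = $560.00
Total = $1500.00 + $560.00 = $2060.00


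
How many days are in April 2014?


Month: April (month 4)
April has 30 days

30 days


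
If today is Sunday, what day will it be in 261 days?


Tuesday

Start: Sunday (index 6)
(6 + 261) mod 7
= 267 mod 7
= 1
Index 1 → Tuesday


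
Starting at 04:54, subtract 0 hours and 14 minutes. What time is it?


Start: 294 minutes from midnight
Subtract: 14 minutes
Remaining: 294 - 14 = 280
Hours: 4, Minutes: 40

04:40


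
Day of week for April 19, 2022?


Tuesday

Zeller's congruence:
q=19, m=4, k=22, j=20
h = (19 + ⌊13×5/5⌋ + 22 + ⌊22/4⌋ + ⌊20/4⌋ - 2×20) mod 7
= (19 + 13 + 22 + 5 + 5 - 40) mod 7
= 24 mod 7 = 3
h=3 → Tuesday


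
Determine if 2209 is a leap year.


Rules: divisible by 4 AND (not by 100 OR by 400)
2209 ÷ 4 = 552 remainder 1 → not divisible by 4
Not divisible by 4 → not a leap year

No


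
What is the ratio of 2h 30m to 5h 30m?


5:11 (0.45)

Duration 1: 150 minutes
Duration 2: 330 minutes
Ratio = 150:330
GCD = 30
Simplified = 5:11
As a decimal: 5/11 ≈ 0.45


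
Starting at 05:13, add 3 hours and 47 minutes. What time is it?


09:00

Start: 313 minutes from midnight
Add: 227 minutes
Total: 540 minutes
Hours: 540 ÷ 60 = 9 remainder 0


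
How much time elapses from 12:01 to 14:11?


2h 10m

End time in minutes: 14×60 + 11 = 851
Start time in minutes: 12×60 + 1 = 721
Difference = 851 - 721 = 130 minutes
= 2 hours 10 minutes


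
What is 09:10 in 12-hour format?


9:10 AM

Hour: 9
9 < 12 → AM


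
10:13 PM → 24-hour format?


Input: 10:13 PM
PM: 10 + 12 = 22

22:13


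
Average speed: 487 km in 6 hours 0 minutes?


81.2 km/h

Distance: 487 km
Time: 6 hours
Speed = 487 / 6 ≈ 81.2 km/h


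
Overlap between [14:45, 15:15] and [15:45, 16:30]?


0 minutes

Meeting A: 885-915 (in minutes from midnight)
Meeting B: 945-990
Overlap start = max(885, 945) = 945
Overlap end = min(915, 990) = 915
Overlap = max(0, 915 - 945) = 0 min


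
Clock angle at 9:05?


Hour hand = 9×30 + 5×0.5 = 272.5°
Minute hand = 5×6 = 30°
Difference = |272.5 - 30| = 242.5°
Since > 180°: 360 - 242.5 = 117.5°

117.5°


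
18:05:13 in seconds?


Hours: 18 × 3600 = 64800
Minutes: 5 × 60 = 300
Seconds: 13
Total = 64800 + 300 + 13 = 65113

65113 seconds


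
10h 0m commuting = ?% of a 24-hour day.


41.7%

Time: 600 minutes
Day: 1440 minutes
Percentage = (600/1440) × 100 ≈ 41.7%


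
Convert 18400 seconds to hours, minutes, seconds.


Hours: 18400 ÷ 3600 = 5 remainder 400
Minutes: 400 ÷ 60 = 6 remainder 40
Seconds: 40

5h 6m 40s


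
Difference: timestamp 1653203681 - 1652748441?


Difference = 1653203681 - 1652748441 = 455240 seconds
In hours: 455240 / 3600 ≈ 126.5
In days: 455240 / 86400 ≈ 5.27

455240 seconds (126.5 hours / 5.27 days)


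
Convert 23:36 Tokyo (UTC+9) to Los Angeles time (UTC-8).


Time difference = UTC-8 - UTC+9 = -17 hours
New hour = (23 -17) mod 24
= 6 mod 24 = 6
Minutes unchanged → 06:36

06:36


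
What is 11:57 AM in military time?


Input: 11:57 AM
AM hour stays: 11

11:57


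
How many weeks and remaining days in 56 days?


Weeks: 56 ÷ 7 = 8 remainder 0

8 weeks 0 days


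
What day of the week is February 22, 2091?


Thursday

Zeller's congruence:
q=22, m=14, k=90, j=20
h = (22 + ⌊13×15/5⌋ + 90 + ⌊90/4⌋ + ⌊20/4⌋ - 2×20) mod 7
= (22 + 39 + 90 + 22 + 5 - 40) mod 7
= 138 mod 7 = 5
h=5 → Thursday


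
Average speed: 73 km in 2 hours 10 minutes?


Distance: 73 km
Time: 2h 10m = 130 min = 130/60 = 13/6 hours
Speed = 73 ÷ (13/6) = 73 × 6 / 13 = 438/13 ≈ 33.7 km/h

33.7 km/h


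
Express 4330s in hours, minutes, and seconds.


1h 12m 10s

Hours: 4330 ÷ 3600 = 1 remainder 730
Minutes: 730 ÷ 60 = 12 remainder 10
Seconds: 10


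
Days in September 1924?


Month: September (month 9)
September has 30 days

30 days


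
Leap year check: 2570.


No

Rules: divisible by 4 AND (not by 100 OR by 400)
2570 ÷ 4 = 642 remainder 2 → not divisible by 4
Not divisible by 4 → not a leap year


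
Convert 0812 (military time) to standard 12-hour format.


Hour: 8
8 < 12 → AM

8:12 AM


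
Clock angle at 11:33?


148.5°

Hour hand = 11×30 + 33×0.5 = 346.5°
Minute hand = 33×6 = 198°
Difference = |346.5 - 198| = 148.5°


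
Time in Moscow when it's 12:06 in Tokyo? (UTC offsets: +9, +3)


06:06

Time difference = UTC+3 - UTC+9 = -6 hours
New hour = (12 -6) mod 24
= 6 mod 24 = 6
Minutes unchanged → 06:06


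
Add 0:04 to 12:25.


12:29

Start: 745 minutes from midnight
Add: 4 minutes
Total: 749 minutes
Hours: 749 ÷ 60 = 12 remainder 29


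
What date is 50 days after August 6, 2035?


September 25, 2035

Start: August 6, 2035
Add 50 days
August 6 → September 1: 31 - 6 + 1 = 26 days (50 - 26 = 24 left)
September 1 + 24 = September 25, 2035


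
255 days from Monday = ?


Thursday

Start: Monday (index 0)
(0 + 255) mod 7
= 255 mod 7
= 3
Index 3 → Thursday


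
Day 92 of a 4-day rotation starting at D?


Shift C

Shifts: A, B, C, D
Start: D (index 3)
Day 92: (3 + 92 - 1) mod 4
= 94 mod 4
= 2
Index 2 → shift C


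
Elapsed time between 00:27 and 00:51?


0h 24m

End time in minutes: 0×60 + 51 = 51
Start time in minutes: 0×60 + 27 = 27
Difference = 51 - 27 = 24 minutes
= 0 hours 24 minutes


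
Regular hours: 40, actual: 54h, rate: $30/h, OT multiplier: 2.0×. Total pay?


$2040.00

Regular: 40h × $30 = $1200.00
Overtime: 54 - 40 = 14h
OT pay: 14h × $30 × 2.0 = $840.00
Total = $1200.00 + $840.00 = $2040.00


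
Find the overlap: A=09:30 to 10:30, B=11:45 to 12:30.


Meeting A: 570-630 (in minutes from midnight)
Meeting B: 705-750
Overlap start = max(570, 705) = 705
Overlap end = min(630, 750) = 630
Overlap = max(0, 630 - 705) = 0 min

0 minutes


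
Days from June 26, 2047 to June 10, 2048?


350 days

From June 26, 2047 to June 10, 2048
Rest of June 2047: 30 - 26 = 4
Full months: July 31, August 31, September 30, October 31, November 30, December 31, January 31, February 2048 29, March 31, April 30, May 31
Days into June 2048: 10
Total = 4 + 31 + 31 + 30 + 31 + 30 + 31 + 31 + 29 + 31 + 30 + 31 + 10 = 350 days


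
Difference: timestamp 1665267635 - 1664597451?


Difference = 1665267635 - 1664597451 = 670184 seconds
In hours: 670184 / 3600 ≈ 186.2
In days: 670184 / 86400 ≈ 7.76

670184 seconds (186.2 hours / 7.76 days)


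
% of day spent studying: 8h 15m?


34.4%

Time: 495 minutes
Day: 1440 minutes
Percentage = (495/1440) × 100 ≈ 34.4%


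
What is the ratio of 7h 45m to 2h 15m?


Duration 1: 465 minutes
Duration 2: 135 minutes
Ratio = 465:135
GCD = 15
Simplified = 31:9
As a decimal: 31/9 ≈ 3.44

31:9 (3.44)


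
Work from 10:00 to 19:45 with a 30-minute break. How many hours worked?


Total time = (19×60+45) - (10×60+0)
= 1185 - 600 = 585 min
Minus break: 585 - 30 = 555 min
= 9h 15m

9h 15m (555 minutes)


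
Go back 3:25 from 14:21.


10:56

Start: 861 minutes from midnight
Subtract: 205 minutes
Remaining: 861 - 205 = 656
Hours: 10, Minutes: 56


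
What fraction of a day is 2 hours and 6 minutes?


Total minutes: 2×60 + 6 = 126
Day = 24×60 = 1440 minutes
Fraction = 126/1440 = 0.0875
As a percentage: 126/1440 × 100 = 8.75%

0.0875 (8.75%)


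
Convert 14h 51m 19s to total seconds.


Hours: 14 × 3600 = 50400
Minutes: 51 × 60 = 3060
Seconds: 19
Total = 50400 + 3060 + 19 = 53479

53479 seconds


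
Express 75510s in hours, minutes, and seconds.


20h 58m 30s

Hours: 75510 ÷ 3600 = 20 remainder 3510
Minutes: 3510 ÷ 60 = 58 remainder 30
Seconds: 30


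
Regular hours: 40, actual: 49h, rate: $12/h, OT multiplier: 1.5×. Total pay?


$642.00

Regular: 40h × $12 = $480.00
Overtime: 49 - 40 = 9h
OT pay: 9h × $12 × 1.5 = $162.00
Total = $480.00 + $162.00 = $642.00


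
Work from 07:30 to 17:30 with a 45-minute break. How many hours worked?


9h 15m (555 minutes)

Total time = (17×60+30) - (7×60+30)
= 1050 - 450 = 600 min
Minus break: 600 - 45 = 555 min
= 9h 15m


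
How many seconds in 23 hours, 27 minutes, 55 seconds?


84475 seconds

Hours: 23 × 3600 = 82800
Minutes: 27 × 60 = 1620
Seconds: 55
Total = 82800 + 1620 + 55 = 84475


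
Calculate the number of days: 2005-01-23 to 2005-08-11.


From January 23, 2005 to August 11, 2005
Rest of January 2005: 31 - 23 = 8
Full months: February 2005 28, March 31, April 30, May 31, June 30, July 31
Days into August 2005: 11
Total = 8 + 28 + 31 + 30 + 31 + 30 + 31 + 11 = 200 days

200 days


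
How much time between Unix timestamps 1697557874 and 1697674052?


116178 seconds (32.3 hours / 1.34 days)

Difference = 1697674052 - 1697557874 = 116178 seconds
In hours: 116178 / 3600 ≈ 32.3
In days: 116178 / 86400 ≈ 1.34


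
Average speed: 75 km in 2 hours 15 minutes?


Distance: 75 km
Time: 2h 15m = 135 min = 135/60 = 9/4 hours
Speed = 75 ÷ (9/4) = 75 × 4 / 9 = 300/9 ≈ 33.3 km/h

33.3 km/h


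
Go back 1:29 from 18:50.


17:21

Start: 1130 minutes from midnight
Subtract: 89 minutes
Remaining: 1130 - 89 = 1041
Hours: 17, Minutes: 21


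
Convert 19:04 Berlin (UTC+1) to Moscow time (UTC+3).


Time difference = UTC+3 - UTC+1 = +2 hours
New hour = (19 + 2) mod 24
= 21 mod 24 = 21
Minutes unchanged → 21:04

21:04


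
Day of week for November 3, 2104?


Monday

Zeller's congruence:
q=3, m=11, k=4, j=21
h = (3 + ⌊13×12/5⌋ + 4 + ⌊4/4⌋ + ⌊21/4⌋ - 2×21) mod 7
= (3 + 31 + 4 + 1 + 5 - 42) mod 7
= 2 mod 7 = 2
h=2 → Monday


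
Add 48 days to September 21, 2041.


November 8, 2041

Start: September 21, 2041
Add 48 days
September 21 → October 1: 30 - 21 + 1 = 10 days (48 - 10 = 38 left)
October 1 → November 1: 31 - 1 + 1 = 31 days (38 - 31 = 7 left)
November 1 + 7 = November 8, 2041


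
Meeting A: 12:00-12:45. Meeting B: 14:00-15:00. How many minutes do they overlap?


0 minutes

Meeting A: 720-765 (in minutes from midnight)
Meeting B: 840-900
Overlap start = max(720, 840) = 840
Overlap end = min(765, 900) = 765
Overlap = max(0, 765 - 840) = 0 min


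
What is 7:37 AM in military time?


07:37

Input: 7:37 AM
AM hour stays: 7


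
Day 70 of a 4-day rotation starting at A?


Shift B

Shifts: A, B, C, D
Start: A (index 0)
Day 70: (0 + 70 - 1) mod 4
= 69 mod 4
= 1
Index 1 → shift B


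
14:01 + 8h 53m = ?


22:54

Start: 841 minutes from midnight
Add: 533 minutes
Total: 1374 minutes
Hours: 1374 ÷ 60 = 22 remainder 54


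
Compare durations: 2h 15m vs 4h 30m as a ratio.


1:2 (0.50)

Duration 1: 135 minutes
Duration 2: 270 minutes
Ratio = 135:270
GCD = 135
Simplified = 1:2
As a decimal: 1/2 = 0.50


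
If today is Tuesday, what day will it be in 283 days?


Friday

Start: Tuesday (index 1)
(1 + 283) mod 7
= 284 mod 7
= 4
Index 4 → Friday


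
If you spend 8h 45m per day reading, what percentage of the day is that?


36.5%

Time: 525 minutes
Day: 1440 minutes
Percentage = (525/1440) × 100 ≈ 36.5%


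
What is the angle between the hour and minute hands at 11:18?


129.0°

Hour hand = 11×30 + 18×0.5 = 339.0°
Minute hand = 18×6 = 108°
Difference = |339.0 - 108| = 231.0°
Since > 180°: 360 - 231.0 = 129.0°


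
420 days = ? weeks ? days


60 weeks 0 days

Weeks: 420 ÷ 7 = 60 remainder 0


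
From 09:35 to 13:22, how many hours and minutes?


End time in minutes: 13×60 + 22 = 802
Start time in minutes: 9×60 + 35 = 575
Difference = 802 - 575 = 227 minutes
= 3 hours 47 minutes

3h 47m


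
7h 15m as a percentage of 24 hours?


0.3021 (30.21%)

Total minutes: 7×60 + 15 = 435
Day = 24×60 = 1440 minutes
Fraction = 435/1440 ≈ 0.3021
As a percentage: 435/1440 × 100 ≈ 30.21%


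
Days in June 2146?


Month: June (month 6)
June has 30 days

30 days


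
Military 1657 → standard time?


4:57 PM

Hour: 16
16 - 12 = 4 → PM


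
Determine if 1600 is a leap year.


Rules: divisible by 4 AND (not by 100 OR by 400)
1600 ÷ 4 = 400 exactly → divisible by 4
1600 ÷ 100 = 16 exactly → divisible by 100
1600 ÷ 400 = 4 exactly → divisible by 400
Divisible by 400 → leap year

Yes


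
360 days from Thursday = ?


Start: Thursday (index 3)
(3 + 360) mod 7
= 363 mod 7
= 6
Index 6 → Sunday

Sunday


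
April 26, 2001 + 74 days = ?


Start: April 26, 2001
Add 74 days
April 26 → May 1: 30 - 26 + 1 = 5 days (74 - 5 = 69 left)
May 1 → June 1: 31 - 1 + 1 = 31 days (69 - 31 = 38 left)
June 1 → July 1: 30 - 1 + 1 = 30 days (38 - 30 = 8 left)
July 1 + 8 = July 9, 2001

July 9, 2001


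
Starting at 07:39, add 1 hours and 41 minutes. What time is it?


Start: 459 minutes from midnight
Add: 101 minutes
Total: 560 minutes
Hours: 560 ÷ 60 = 9 remainder 20

09:20


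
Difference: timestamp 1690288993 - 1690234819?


Difference = 1690288993 - 1690234819 = 54174 seconds
In hours: 54174 / 3600 ≈ 15.0
In days: 54174 / 86400 ≈ 0.63

54174 seconds (15.0 hours / 0.63 days)


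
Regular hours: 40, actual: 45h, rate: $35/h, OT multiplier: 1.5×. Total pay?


$1662.50

Regular: 40h × $35 = $1400.00
Overtime: 45 - 40 = 5h
OT pay: 5h × $35 × 1.5 = $262.50
Total = $1400.00 + $262.50 = $1662.50


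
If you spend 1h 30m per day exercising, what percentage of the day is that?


Time: 90 minutes
Day: 1440 minutes
Percentage = (90/1440) × 100 ≈ 6.3%

6.3%


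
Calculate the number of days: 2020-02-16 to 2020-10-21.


From February 16, 2020 to October 21, 2020
Rest of February 2020: 29 - 16 = 13
Full months: March 31, April 30, May 31, June 30, July 31, August 31, September 30
Days into October 2020: 21
Total = 13 + 31 + 30 + 31 + 30 + 31 + 31 + 30 + 21 = 248 days

248 days


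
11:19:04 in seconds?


40744 seconds

Hours: 11 × 3600 = 39600
Minutes: 19 × 60 = 1140
Seconds: 4
Total = 39600 + 1140 + 4 = 40744


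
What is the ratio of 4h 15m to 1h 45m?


Duration 1: 255 minutes
Duration 2: 105 minutes
Ratio = 255:105
GCD = 15
Simplified = 17:7
As a decimal: 17/7 ≈ 2.43

17:7 (2.43)


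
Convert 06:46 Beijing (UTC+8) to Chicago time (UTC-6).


Time difference = UTC-6 - UTC+8 = -14 hours
New hour = (6 -14) mod 24
= -8 mod 24 = 16
Minutes unchanged → 16:46; -8 < 0 → previous day

16:46 (previous day)


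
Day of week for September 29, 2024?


Sunday

Zeller's congruence:
q=29, m=9, k=24, j=20
h = (29 + ⌊13×10/5⌋ + 24 + ⌊24/4⌋ + ⌊20/4⌋ - 2×20) mod 7
= (29 + 26 + 24 + 6 + 5 - 40) mod 7
= 50 mod 7 = 1
h=1 → Sunday


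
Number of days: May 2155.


Month: May (month 5)
May has 31 days

31 days


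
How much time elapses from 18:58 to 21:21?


2h 23m

End time in minutes: 21×60 + 21 = 1281
Start time in minutes: 18×60 + 58 = 1138
Difference = 1281 - 1138 = 143 minutes
= 2 hours 23 minutes


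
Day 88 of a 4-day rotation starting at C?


Shift B

Shifts: A, B, C, D
Start: C (index 2)
Day 88: (2 + 88 - 1) mod 4
= 89 mod 4
= 1
Index 1 → shift B


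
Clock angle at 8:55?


Hour hand = 8×30 + 55×0.5 = 267.5°
Minute hand = 55×6 = 330°
Difference = |267.5 - 330| = 62.5°

62.5°


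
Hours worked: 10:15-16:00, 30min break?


5h 15m (315 minutes)

Total time = (16×60+0) - (10×60+15)
= 960 - 615 = 345 min
Minus break: 345 - 30 = 315 min
= 5h 15m


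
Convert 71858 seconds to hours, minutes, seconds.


Hours: 71858 ÷ 3600 = 19 remainder 3458
Minutes: 3458 ÷ 60 = 57 remainder 38
Seconds: 38

19h 57m 38s


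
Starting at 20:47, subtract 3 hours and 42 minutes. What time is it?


Start: 1247 minutes from midnight
Subtract: 222 minutes
Remaining: 1247 - 222 = 1025
Hours: 17, Minutes: 5

17:05


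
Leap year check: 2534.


No

Rules: divisible by 4 AND (not by 100 OR by 400)
2534 ÷ 4 = 633 remainder 2 → not divisible by 4
Not divisible by 4 → not a leap year


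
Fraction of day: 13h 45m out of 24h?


0.5729 (57.29%)

Total minutes: 13×60 + 45 = 825
Day = 24×60 = 1440 minutes
Fraction = 825/1440 ≈ 0.5729
As a percentage: 825/1440 × 100 ≈ 57.29%


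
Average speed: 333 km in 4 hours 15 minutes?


Distance: 333 km
Time: 4h 15m = 255 min = 255/60 = 17/4 hours
Speed = 333 ÷ (17/4) = 333 × 4 / 17 = 1332/17 ≈ 78.4 km/h

78.4 km/h


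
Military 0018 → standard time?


12:18 AM

Hour: 0
0 → 12 AM (midnight)


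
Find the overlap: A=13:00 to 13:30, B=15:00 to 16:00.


Meeting A: 780-810 (in minutes from midnight)
Meeting B: 900-960
Overlap start = max(780, 900) = 900
Overlap end = min(810, 960) = 810
Overlap = max(0, 810 - 900) = 0 min

0 minutes


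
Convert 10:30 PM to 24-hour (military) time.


Input: 10:30 PM
PM: 10 + 12 = 22

22:30


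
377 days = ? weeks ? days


Weeks: 377 ÷ 7 = 53 remainder 6

53 weeks 6 days


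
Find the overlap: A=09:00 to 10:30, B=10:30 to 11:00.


0 minutes

Meeting A: 540-630 (in minutes from midnight)
Meeting B: 630-660
Overlap start = max(540, 630) = 630
Overlap end = min(630, 660) = 630
Overlap = max(0, 630 - 630) = 0 min


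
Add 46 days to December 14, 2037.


January 29, 2038

Start: December 14, 2037
Add 46 days
December 14 → January 1: 31 - 14 + 1 = 18 days (46 - 18 = 28 left)
January 1 + 28 = January 29, 2038


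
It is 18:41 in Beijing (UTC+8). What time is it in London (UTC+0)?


10:41

Time difference = UTC+0 - UTC+8 = -8 hours
New hour = (18 -8) mod 24
= 10 mod 24 = 10
Minutes unchanged → 10:41


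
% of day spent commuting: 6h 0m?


Time: 360 minutes
Day: 1440 minutes
Percentage = (360/1440) × 100 = 25.0%

25.0%


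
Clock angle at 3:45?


157.5°

Hour hand = 3×30 + 45×0.5 = 112.5°
Minute hand = 45×6 = 270°
Difference = |112.5 - 270| = 157.5°


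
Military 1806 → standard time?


Hour: 18
18 - 12 = 6 → PM

6:06 PM


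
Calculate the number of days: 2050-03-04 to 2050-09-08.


188 days

From March 4, 2050 to September 8, 2050
Rest of March 2050: 31 - 4 = 27
Full months: April 30, May 31, June 30, July 31, August 31
Days into September 2050: 8
Total = 27 + 30 + 31 + 30 + 31 + 31 + 8 = 188 days


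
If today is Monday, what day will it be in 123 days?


Friday

Start: Monday (index 0)
(0 + 123) mod 7
= 123 mod 7
= 4
Index 4 → Friday


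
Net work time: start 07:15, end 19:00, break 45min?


Total time = (19×60+0) - (7×60+15)
= 1140 - 435 = 705 min
Minus break: 705 - 45 = 660 min
= 11h 0m

11h 0m (660 minutes)


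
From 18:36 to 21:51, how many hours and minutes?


End time in minutes: 21×60 + 51 = 1311
Start time in minutes: 18×60 + 36 = 1116
Difference = 1311 - 1116 = 195 minutes
= 3 hours 15 minutes

3h 15m


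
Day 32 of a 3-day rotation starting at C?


Shifts: A, B, C
Start: C (index 2)
Day 32: (2 + 32 - 1) mod 3
= 33 mod 3
= 0
Index 0 → shift A

Shift A


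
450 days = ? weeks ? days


64 weeks 2 days

Weeks: 450 ÷ 7 = 64 remainder 2


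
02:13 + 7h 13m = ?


09:26

Start: 133 minutes from midnight
Add: 433 minutes
Total: 566 minutes
Hours: 566 ÷ 60 = 9 remainder 26


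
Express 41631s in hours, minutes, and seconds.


Hours: 41631 ÷ 3600 = 11 remainder 2031
Minutes: 2031 ÷ 60 = 33 remainder 51
Seconds: 51

11h 33m 51s


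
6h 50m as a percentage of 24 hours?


Total minutes: 6×60 + 50 = 410
Day = 24×60 = 1440 minutes
Fraction = 410/1440 ≈ 0.2847
As a percentage: 410/1440 × 100 ≈ 28.47%

0.2847 (28.47%)


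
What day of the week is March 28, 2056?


Zeller's congruence:
q=28, m=3, k=56, j=20
h = (28 + ⌊13×4/5⌋ + 56 + ⌊56/4⌋ + ⌊20/4⌋ - 2×20) mod 7
= (28 + 10 + 56 + 14 + 5 - 40) mod 7
= 73 mod 7 = 3
h=3 → Tuesday

Tuesday


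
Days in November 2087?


Month: November (month 11)
November has 30 days

30 days


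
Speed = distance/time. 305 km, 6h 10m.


49.5 km/h

Distance: 305 km
Time: 6h 10m = 370 min = 370/60 = 37/6 hours
Speed = 305 ÷ (37/6) = 305 × 6 / 37 = 1830/37 ≈ 49.5 km/h


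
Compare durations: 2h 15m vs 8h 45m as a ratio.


9:35 (0.26)

Duration 1: 135 minutes
Duration 2: 525 minutes
Ratio = 135:525
GCD = 15
Simplified = 9:35
As a decimal: 9/35 ≈ 0.26


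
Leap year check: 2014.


Rules: divisible by 4 AND (not by 100 OR by 400)
2014 ÷ 4 = 503 remainder 2 → not divisible by 4
Not divisible by 4 → not a leap year

No


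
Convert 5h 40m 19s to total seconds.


Hours: 5 × 3600 = 18000
Minutes: 40 × 60 = 2400
Seconds: 19
Total = 18000 + 2400 + 19 = 20419

20419 seconds


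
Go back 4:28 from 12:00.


07:32

Start: 720 minutes from midnight
Subtract: 268 minutes
Remaining: 720 - 268 = 452
Hours: 7, Minutes: 32


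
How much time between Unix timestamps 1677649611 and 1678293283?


643672 seconds (178.8 hours / 7.45 days)

Difference = 1678293283 - 1677649611 = 643672 seconds
In hours: 643672 / 3600 ≈ 178.8
In days: 643672 / 86400 ≈ 7.45


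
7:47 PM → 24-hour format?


Input: 7:47 PM
PM: 7 + 12 = 19

19:47


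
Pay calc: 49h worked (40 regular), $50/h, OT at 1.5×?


Regular: 40h × $50 = $2000.00
Overtime: 49 - 40 = 9h
OT pay: 9h × $50 × 1.5 = $675.00
Total = $2000.00 + $675.00 = $2675.00

$2675.00


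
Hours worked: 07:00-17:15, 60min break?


Total time = (17×60+15) - (7×60+0)
= 1035 - 420 = 615 min
Minus break: 615 - 60 = 555 min
= 9h 15m

9h 15m (555 minutes)


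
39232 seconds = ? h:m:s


10h 53m 52s

Hours: 39232 ÷ 3600 = 10 remainder 3232
Minutes: 3232 ÷ 60 = 53 remainder 52
Seconds: 52


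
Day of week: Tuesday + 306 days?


Sunday

Start: Tuesday (index 1)
(1 + 306) mod 7
= 307 mod 7
= 6
Index 6 → Sunday


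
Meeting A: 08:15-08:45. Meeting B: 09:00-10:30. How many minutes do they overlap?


Meeting A: 495-525 (in minutes from midnight)
Meeting B: 540-630
Overlap start = max(495, 540) = 540
Overlap end = min(525, 630) = 525
Overlap = max(0, 525 - 540) = 0 min

0 minutes


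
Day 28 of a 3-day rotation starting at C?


Shift C

Shifts: A, B, C
Start: C (index 2)
Day 28: (2 + 28 - 1) mod 3
= 29 mod 3
= 2
Index 2 → shift C


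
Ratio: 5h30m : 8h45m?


Duration 1: 330 minutes
Duration 2: 525 minutes
Ratio = 330:525
GCD = 15
Simplified = 22:35
As a decimal: 22/35 ≈ 0.63

22:35 (0.63)


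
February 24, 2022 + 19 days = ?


March 15, 2022

Start: February 24, 2022
Add 19 days
February 24 → March 1: 28 - 24 + 1 = 5 days (19 - 5 = 14 left)
March 1 + 14 = March 15, 2022


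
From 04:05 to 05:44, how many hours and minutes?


1h 39m

End time in minutes: 5×60 + 44 = 344
Start time in minutes: 4×60 + 5 = 245
Difference = 344 - 245 = 99 minutes
= 1 hours 39 minutes


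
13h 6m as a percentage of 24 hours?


Total minutes: 13×60 + 6 = 786
Day = 24×60 = 1440 minutes
Fraction = 786/1440 ≈ 0.5458
As a percentage: 786/1440 × 100 ≈ 54.58%

0.5458 (54.58%)


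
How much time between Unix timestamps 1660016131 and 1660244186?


Difference = 1660244186 - 1660016131 = 228055 seconds
In hours: 228055 / 3600 ≈ 63.3
In days: 228055 / 86400 ≈ 2.64

228055 seconds (63.3 hours / 2.64 days)


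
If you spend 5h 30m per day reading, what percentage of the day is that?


Time: 330 minutes
Day: 1440 minutes
Percentage = (330/1440) × 100 ≈ 22.9%

22.9%


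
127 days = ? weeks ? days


18 weeks 1 days

Weeks: 127 ÷ 7 = 18 remainder 1


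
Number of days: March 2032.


Month: March (month 3)
March has 31 days

31 days


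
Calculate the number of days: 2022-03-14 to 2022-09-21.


From March 14, 2022 to September 21, 2022
Rest of March 2022: 31 - 14 = 17
Full months: April 30, May 31, June 30, July 31, August 31
Days into September 2022: 21
Total = 17 + 30 + 31 + 30 + 31 + 31 + 21 = 191 days

191 days


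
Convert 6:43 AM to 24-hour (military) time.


06:43

Input: 6:43 AM
AM hour stays: 6


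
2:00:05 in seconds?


7205 seconds

Hours: 2 × 3600 = 7200
Minutes: 0 × 60 = 0
Seconds: 5
Total = 7200 + 0 + 5 = 7205


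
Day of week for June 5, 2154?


Zeller's congruence:
q=5, m=6, k=54, j=21
h = (5 + ⌊13×7/5⌋ + 54 + ⌊54/4⌋ + ⌊21/4⌋ - 2×21) mod 7
= (5 + 18 + 54 + 13 + 5 - 42) mod 7
= 53 mod 7 = 4
h=4 → Wednesday

Wednesday


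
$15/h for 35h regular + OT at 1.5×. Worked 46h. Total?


Regular: 35h × $15 = $525.00
Overtime: 46 - 35 = 11h
OT pay: 11h × $15 × 1.5 = $247.50
Total = $525.00 + $247.50 = $772.50

$772.50


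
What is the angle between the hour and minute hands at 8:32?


Hour hand = 8×30 + 32×0.5 = 256.0°
Minute hand = 32×6 = 192°
Difference = |256.0 - 192| = 64.0°

64.0°


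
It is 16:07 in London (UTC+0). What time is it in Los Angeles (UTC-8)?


Time difference = UTC-8 - UTC+0 = -8 hours
New hour = (16 -8) mod 24
= 8 mod 24 = 8
Minutes unchanged → 08:07

08:07


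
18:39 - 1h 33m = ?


17:06

Start: 1119 minutes from midnight
Subtract: 93 minutes
Remaining: 1119 - 93 = 1026
Hours: 17, Minutes: 6


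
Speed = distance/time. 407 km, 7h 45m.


52.5 km/h

Distance: 407 km
Time: 7h 45m = 465 min = 465/60 = 31/4 hours
Speed = 407 ÷ (31/4) = 407 × 4 / 31 = 1628/31 ≈ 52.5 km/h


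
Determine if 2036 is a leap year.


Yes

Rules: divisible by 4 AND (not by 100 OR by 400)
2036 ÷ 4 = 509 exactly → divisible by 4
2036 ÷ 100 = 20 remainder 36 → not divisible by 100
Divisible by 4 but not by 100 → leap year


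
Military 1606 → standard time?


Hour: 16
16 - 12 = 4 → PM

4:06 PM


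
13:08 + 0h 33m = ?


13:41

Start: 788 minutes from midnight
Add: 33 minutes
Total: 821 minutes
Hours: 821 ÷ 60 = 13 remainder 41


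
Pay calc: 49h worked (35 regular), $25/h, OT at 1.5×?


Regular: 35h × $25 = $875.00
Overtime: 49 - 35 = 14h
OT pay: 14h × $25 × 1.5 = $525.00
Total = $875.00 + $525.00 = $1400.00

$1400.00


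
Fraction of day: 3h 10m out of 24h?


Total minutes: 3×60 + 10 = 190
Day = 24×60 = 1440 minutes
Fraction = 190/1440 ≈ 0.1319
As a percentage: 190/1440 × 100 ≈ 13.19%

0.1319 (13.19%)


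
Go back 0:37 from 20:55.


Start: 1255 minutes from midnight
Subtract: 37 minutes
Remaining: 1255 - 37 = 1218
Hours: 20, Minutes: 18

20:18


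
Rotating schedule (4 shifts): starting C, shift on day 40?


Shifts: A, B, C, D
Start: C (index 2)
Day 40: (2 + 40 - 1) mod 4
= 41 mod 4
= 1
Index 1 → shift B

Shift B


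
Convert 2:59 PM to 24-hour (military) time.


14:59

Input: 2:59 PM
PM: 2 + 12 = 14


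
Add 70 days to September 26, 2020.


Start: September 26, 2020
Add 70 days
September 26 → October 1: 30 - 26 + 1 = 5 days (70 - 5 = 65 left)
October 1 → November 1: 31 - 1 + 1 = 31 days (65 - 31 = 34 left)
November 1 → December 1: 30 - 1 + 1 = 30 days (34 - 30 = 4 left)
December 1 + 4 = December 5, 2020

December 5, 2020


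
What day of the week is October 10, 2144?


Zeller's congruence:
q=10, m=10, k=44, j=21
h = (10 + ⌊13×11/5⌋ + 44 + ⌊44/4⌋ + ⌊21/4⌋ - 2×21) mod 7
= (10 + 28 + 44 + 11 + 5 - 42) mod 7
= 56 mod 7 = 0
h=0 → Saturday

Saturday


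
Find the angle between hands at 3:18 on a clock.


9.0°

Hour hand = 3×30 + 18×0.5 = 99.0°
Minute hand = 18×6 = 108°
Difference = |99.0 - 108| = 9.0°


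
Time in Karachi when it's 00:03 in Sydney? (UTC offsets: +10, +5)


Time difference = UTC+5 - UTC+10 = -5 hours
New hour = (0 -5) mod 24
= -5 mod 24 = 19
Minutes unchanged → 19:03; -5 < 0 → previous day

19:03 (previous day)


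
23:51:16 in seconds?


Hours: 23 × 3600 = 82800
Minutes: 51 × 60 = 3060
Seconds: 16
Total = 82800 + 3060 + 16 = 85876

85876 seconds


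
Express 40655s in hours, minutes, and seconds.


Hours: 40655 ÷ 3600 = 11 remainder 1055
Minutes: 1055 ÷ 60 = 17 remainder 35
Seconds: 35

11h 17m 35s


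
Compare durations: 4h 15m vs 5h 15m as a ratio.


17:21 (0.81)

Duration 1: 255 minutes
Duration 2: 315 minutes
Ratio = 255:315
GCD = 15
Simplified = 17:21
As a decimal: 17/21 ≈ 0.81


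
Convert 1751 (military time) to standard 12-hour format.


5:51 PM

Hour: 17
17 - 12 = 5 → PM


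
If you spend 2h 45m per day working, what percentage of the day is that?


11.5%

Time: 165 minutes
Day: 1440 minutes
Percentage = (165/1440) × 100 ≈ 11.5%


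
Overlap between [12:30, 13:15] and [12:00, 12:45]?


15 minutes

Meeting A: 750-795 (in minutes from midnight)
Meeting B: 720-765
Overlap start = max(750, 720) = 750
Overlap end = min(795, 765) = 765
Overlap = max(0, 765 - 750) = 15 min


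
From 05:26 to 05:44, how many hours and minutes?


0h 18m

End time in minutes: 5×60 + 44 = 344
Start time in minutes: 5×60 + 26 = 326
Difference = 344 - 326 = 18 minutes
= 0 hours 18 minutes


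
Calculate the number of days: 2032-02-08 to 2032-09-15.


220 days

From February 8, 2032 to September 15, 2032
Rest of February 2032: 29 - 8 = 21
Full months: March 31, April 30, May 31, June 30, July 31, August 31
Days into September 2032: 15
Total = 21 + 31 + 30 + 31 + 30 + 31 + 31 + 15 = 220 days


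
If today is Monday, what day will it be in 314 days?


Sunday

Start: Monday (index 0)
(0 + 314) mod 7
= 314 mod 7
= 6
Index 6 → Sunday


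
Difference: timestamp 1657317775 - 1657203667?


114108 seconds (31.7 hours / 1.32 days)

Difference = 1657317775 - 1657203667 = 114108 seconds
In hours: 114108 / 3600 ≈ 31.7
In days: 114108 / 86400 ≈ 1.32


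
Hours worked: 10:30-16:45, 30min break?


5h 45m (345 minutes)

Total time = (16×60+45) - (10×60+30)
= 1005 - 630 = 375 min
Minus break: 375 - 30 = 345 min
= 5h 45m


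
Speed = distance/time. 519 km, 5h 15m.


98.9 km/h

Distance: 519 km
Time: 5h 15m = 315 min = 315/60 = 21/4 hours
Speed = 519 ÷ (21/4) = 519 × 4 / 21 = 2076/21 ≈ 98.9 km/h


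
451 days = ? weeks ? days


Weeks: 451 ÷ 7 = 64 remainder 3

64 weeks 3 days


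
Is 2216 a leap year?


Rules: divisible by 4 AND (not by 100 OR by 400)
2216 ÷ 4 = 554 exactly → divisible by 4
2216 ÷ 100 = 22 remainder 16 → not divisible by 100
Divisible by 4 but not by 100 → leap year

Yes


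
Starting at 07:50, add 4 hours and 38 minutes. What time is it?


12:28

Start: 470 minutes from midnight
Add: 278 minutes
Total: 748 minutes
Hours: 748 ÷ 60 = 12 remainder 28


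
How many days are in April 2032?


30 days

Month: April (month 4)
April has 30 days


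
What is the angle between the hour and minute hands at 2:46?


Hour hand = 2×30 + 46×0.5 = 83.0°
Minute hand = 46×6 = 276°
Difference = |83.0 - 276| = 193.0°
Since > 180°: 360 - 193.0 = 167.0°

167.0°


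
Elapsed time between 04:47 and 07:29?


2h 42m

End time in minutes: 7×60 + 29 = 449
Start time in minutes: 4×60 + 47 = 287
Difference = 449 - 287 = 162 minutes
= 2 hours 42 minutes


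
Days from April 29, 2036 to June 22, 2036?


From April 29, 2036 to June 22, 2036
Rest of April 2036: 30 - 29 = 1
Full months: May 31
Days into June 2036: 22
Total = 1 + 31 + 22 = 54 days

54 days


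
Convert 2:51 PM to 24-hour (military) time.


Input: 2:51 PM
PM: 2 + 12 = 14

14:51


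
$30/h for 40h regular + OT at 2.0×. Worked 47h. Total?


Regular: 40h × $30 = $1200.00
Overtime: 47 - 40 = 7h
OT pay: 7h × $30 × 2.0 = $420.00
Total = $1200.00 + $420.00 = $1620.00

$1620.00


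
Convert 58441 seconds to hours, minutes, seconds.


16h 14m 1s

Hours: 58441 ÷ 3600 = 16 remainder 841
Minutes: 841 ÷ 60 = 14 remainder 1
Seconds: 1


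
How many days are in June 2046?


30 days

Month: June (month 6)
June has 30 days


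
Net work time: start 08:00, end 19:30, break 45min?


Total time = (19×60+30) - (8×60+0)
= 1170 - 480 = 690 min
Minus break: 690 - 45 = 645 min
= 10h 45m

10h 45m (645 minutes)


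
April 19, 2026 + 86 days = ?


Start: April 19, 2026
Add 86 days
April 19 → May 1: 30 - 19 + 1 = 12 days (86 - 12 = 74 left)
May 1 → June 1: 31 - 1 + 1 = 31 days (74 - 31 = 43 left)
June 1 → July 1: 30 - 1 + 1 = 30 days (43 - 30 = 13 left)
July 1 + 13 = July 14, 2026

July 14, 2026


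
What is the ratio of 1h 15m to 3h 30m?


5:14 (0.36)

Duration 1: 75 minutes
Duration 2: 210 minutes
Ratio = 75:210
GCD = 15
Simplified = 5:14
As a decimal: 5/14 ≈ 0.36


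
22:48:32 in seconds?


Hours: 22 × 3600 = 79200
Minutes: 48 × 60 = 2880
Seconds: 32
Total = 79200 + 2880 + 32 = 82112

82112 seconds


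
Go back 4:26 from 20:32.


16:06

Start: 1232 minutes from midnight
Subtract: 266 minutes
Remaining: 1232 - 266 = 966
Hours: 16, Minutes: 6
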